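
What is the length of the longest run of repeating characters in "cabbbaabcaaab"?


Input: "cabbbaabcaaab"
Scanning for longest run:
  Position 1 ('a'): new char, reset run to 1
  Position 2 ('b'): new char, reset run to 1
  Position 3 ('b'): continues run of 'b', length=2
  Position 4 ('b'): continues run of 'b', length=3
  Position 5 ('a'): new char, reset run to 1
  Position 6 ('a'): continues run of 'a', length=2
  Position 7 ('b'): new char, reset run to 1
  Position 8 ('c'): new char, reset run to 1
  Position 9 ('a'): new char, reset run to 1
  Position 10 ('a'): continues run of 'a', length=2
  Position 11 ('a'): continues run of 'a', length=3
  Position 12 ('b'): new char, reset run to 1
Longest run: 'b' with length 3

3


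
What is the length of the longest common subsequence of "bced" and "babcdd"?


LCS of "bced" and "babcdd"
DP table:
           b    a    b    c    d    d
      0    0    0    0    0    0    0
  b   0    1    1    1    1    1    1
  c   0    1    1    1    2    2    2
  e   0    1    1    1    2    2    2
  d   0    1    1    1    2    3    3
LCS length = dp[4][6] = 3

3


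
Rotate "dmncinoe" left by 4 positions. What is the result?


Input: "dmncinoe", rotate left by 4
First 4 characters: "dmnc"
Remaining characters: "inoe"
Concatenate remaining + first: "inoe" + "dmnc" = "inoedmnc"

inoedmnc


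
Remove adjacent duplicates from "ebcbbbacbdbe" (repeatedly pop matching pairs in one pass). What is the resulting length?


Input: ebcbbbacbdbe
Stack-based adjacent duplicate removal:
  Read 'e': push. Stack: e
  Read 'b': push. Stack: eb
  Read 'c': push. Stack: ebc
  Read 'b': push. Stack: ebcb
  Read 'b': matches stack top 'b' => pop. Stack: ebc
  Read 'b': push. Stack: ebcb
  Read 'a': push. Stack: ebcba
  Read 'c': push. Stack: ebcbac
  Read 'b': push. Stack: ebcbacb
  Read 'd': push. Stack: ebcbacbd
  Read 'b': push. Stack: ebcbacbdb
  Read 'e': push. Stack: ebcbacbdbe
Final stack: "ebcbacbdbe" (length 10)

10


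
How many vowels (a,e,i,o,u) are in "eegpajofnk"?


Input: eegpajofnk
Checking each character:
  'e' at position 0: vowel (running total: 1)
  'e' at position 1: vowel (running total: 2)
  'g' at position 2: consonant
  'p' at position 3: consonant
  'a' at position 4: vowel (running total: 3)
  'j' at position 5: consonant
  'o' at position 6: vowel (running total: 4)
  'f' at position 7: consonant
  'n' at position 8: consonant
  'k' at position 9: consonant
Total vowels: 4

4


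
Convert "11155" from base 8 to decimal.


Input: "11155" in base 8
Positional expansion:
  Digit '1' (value 1) x 8^4 = 4096
  Digit '1' (value 1) x 8^3 = 512
  Digit '1' (value 1) x 8^2 = 64
  Digit '5' (value 5) x 8^1 = 40
  Digit '5' (value 5) x 8^0 = 5
Sum = 4717

4717


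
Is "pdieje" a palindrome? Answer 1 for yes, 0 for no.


Input: pdieje
Reversed: ejeidp
  Compare pos 0 ('p') with pos 5 ('e'): MISMATCH
  Compare pos 1 ('d') with pos 4 ('j'): MISMATCH
  Compare pos 2 ('i') with pos 3 ('e'): MISMATCH
Result: not a palindrome

0


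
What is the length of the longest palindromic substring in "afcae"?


Input: "afcae"
Checking substrings for palindromes:
  No multi-char palindromic substrings found
Longest palindromic substring: "a" with length 1

1


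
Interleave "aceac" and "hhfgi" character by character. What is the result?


Interleaving "aceac" and "hhfgi":
  Position 0: 'a' from first, 'h' from second => "ah"
  Position 1: 'c' from first, 'h' from second => "ch"
  Position 2: 'e' from first, 'f' from second => "ef"
  Position 3: 'a' from first, 'g' from second => "ag"
  Position 4: 'c' from first, 'i' from second => "ci"
Result: ahchefagci

ahchefagci


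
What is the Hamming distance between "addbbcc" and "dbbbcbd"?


Comparing "addbbcc" and "dbbbcbd" position by position:
  Position 0: 'a' vs 'd' => differ
  Position 1: 'd' vs 'b' => differ
  Position 2: 'd' vs 'b' => differ
  Position 3: 'b' vs 'b' => same
  Position 4: 'b' vs 'c' => differ
  Position 5: 'c' vs 'b' => differ
  Position 6: 'c' vs 'd' => differ
Total differences (Hamming distance): 6

6


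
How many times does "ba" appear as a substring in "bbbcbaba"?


Searching for "ba" in "bbbcbaba"
Scanning each position:
  Position 0: "bb" => no
  Position 1: "bb" => no
  Position 2: "bc" => no
  Position 3: "cb" => no
  Position 4: "ba" => MATCH
  Position 5: "ab" => no
  Position 6: "ba" => MATCH
Total occurrences: 2

2


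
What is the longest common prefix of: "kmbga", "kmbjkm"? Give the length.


Words: kmbga, kmbjkm
  Position 0: all 'k' => match
  Position 1: all 'm' => match
  Position 2: all 'b' => match
  Position 3: ('g', 'j') => mismatch, stop
LCP = "kmb" (length 3)

3


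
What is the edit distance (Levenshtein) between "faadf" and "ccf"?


Computing edit distance: "faadf" -> "ccf"
DP table:
           c    c    f
      0    1    2    3
  f   1    1    2    2
  a   2    2    2    3
  a   3    3    3    3
  d   4    4    4    4
  f   5    5    5    4
Edit distance = dp[5][3] = 4

4


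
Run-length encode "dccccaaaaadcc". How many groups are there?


Input: dccccaaaaadcc
Scanning for consecutive runs:
  Group 1: 'd' x 1 (positions 0-0)
  Group 2: 'c' x 4 (positions 1-4)
  Group 3: 'a' x 5 (positions 5-9)
  Group 4: 'd' x 1 (positions 10-10)
  Group 5: 'c' x 2 (positions 11-12)
Total groups: 5

5


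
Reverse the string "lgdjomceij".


Input: lgdjomceij
Reading characters right to left:
  Position 9: 'j'
  Position 8: 'i'
  Position 7: 'e'
  Position 6: 'c'
  Position 5: 'm'
  Position 4: 'o'
  Position 3: 'j'
  Position 2: 'd'
  Position 1: 'g'
  Position 0: 'l'
Reversed: jiecmojdgl

jiecmojdgl


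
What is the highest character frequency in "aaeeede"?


Input: aaeeede
Character counts:
  'a': 2
  'd': 1
  'e': 4
Maximum frequency: 4

4


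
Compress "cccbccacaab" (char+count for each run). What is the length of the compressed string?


Input: cccbccacaab
Runs:
  'c' x 3 => "c3"
  'b' x 1 => "b1"
  'c' x 2 => "c2"
  'a' x 1 => "a1"
  'c' x 1 => "c1"
  'a' x 2 => "a2"
  'b' x 1 => "b1"
Compressed: "c3b1c2a1c1a2b1"
Compressed length: 14

14


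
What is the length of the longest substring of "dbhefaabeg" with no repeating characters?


Input: "dbhefaabeg"
Sliding window (track last position of each char):
  Position 0 ('d'): window [0,0] length 1 -- new best
  Position 1 ('b'): window [0,1] length 2 -- new best
  Position 2 ('h'): window [0,2] length 3 -- new best
  Position 3 ('e'): window [0,3] length 4 -- new best
  Position 4 ('f'): window [0,4] length 5 -- new best
  Position 5 ('a'): window [0,5] length 6 -- new best
  Position 6 ('a'): repeat (last at 5), move window start to 6
  Position 6 ('a'): window [6,6] length 1
  Position 7 ('b'): window [6,7] length 2
  Position 8 ('e'): window [6,8] length 3
  Position 9 ('g'): window [6,9] length 4
Longest substring with no repeats: "dbhefa" with length 6

6


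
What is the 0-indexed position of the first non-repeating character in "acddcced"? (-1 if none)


Input: acddcced
Character frequencies:
  'a': 1
  'c': 3
  'd': 3
  'e': 1
Scanning left to right for freq == 1:
  Position 0 ('a'): unique! => answer = 0

0


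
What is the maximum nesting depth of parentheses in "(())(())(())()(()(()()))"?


Input: "(())(())(())()(()(()()))"
Tracking depth:
  Position 0 '(': depth becomes 1
  Position 1 '(': depth becomes 2
  Position 2 ')': depth becomes 1
  Position 3 ')': depth becomes 0
  Position 4 '(': depth becomes 1
  Position 5 '(': depth becomes 2
  Position 6 ')': depth becomes 1
  Position 7 ')': depth becomes 0
  Position 8 '(': depth becomes 1
  Position 9 '(': depth becomes 2
  Position 10 ')': depth becomes 1
  Position 11 ')': depth becomes 0
  Position 12 '(': depth becomes 1
  Position 13 ')': depth becomes 0
  Position 14 '(': depth becomes 1
  Position 15 '(': depth becomes 2
  Position 16 ')': depth becomes 1
  Position 17 '(': depth becomes 2
  Position 18 '(': depth becomes 3
  Position 19 ')': depth becomes 2
  Position 20 '(': depth becomes 3
  Position 21 ')': depth becomes 2
  Position 22 ')': depth becomes 1
  Position 23 ')': depth becomes 0
Maximum depth reached: 3

3


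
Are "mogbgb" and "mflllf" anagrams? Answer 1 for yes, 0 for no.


Strings: "mogbgb", "mflllf"
Sorted first:  bbggmo
Sorted second: fflllm
Differ at position 0: 'b' vs 'f' => not anagrams

0


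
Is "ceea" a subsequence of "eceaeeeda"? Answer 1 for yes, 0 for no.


Check if "ceea" is a subsequence of "eceaeeeda"
Greedy scan:
  Position 0 ('e'): no match needed
  Position 1 ('c'): matches sub[0] = 'c'
  Position 2 ('e'): matches sub[1] = 'e'
  Position 3 ('a'): no match needed
  Position 4 ('e'): matches sub[2] = 'e'
  Position 5 ('e'): no match needed
  Position 6 ('e'): no match needed
  Position 7 ('d'): no match needed
  Position 8 ('a'): matches sub[3] = 'a'
All 4 characters matched => is a subsequence

1


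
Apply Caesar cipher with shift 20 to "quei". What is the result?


Caesar cipher: shift "quei" by 20
  'q' (pos 16) + 20 = pos 10 = 'k'
  'u' (pos 20) + 20 = pos 14 = 'o'
  'e' (pos 4) + 20 = pos 24 = 'y'
  'i' (pos 8) + 20 = pos 2 = 'c'
Result: koyc

koyc


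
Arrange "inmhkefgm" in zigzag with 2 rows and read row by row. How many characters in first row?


Zigzag "inmhkefgm" into 2 rows:
Placing characters:
  'i' => row 0
  'n' => row 1
  'm' => row 0
  'h' => row 1
  'k' => row 0
  'e' => row 1
  'f' => row 0
  'g' => row 1
  'm' => row 0
Rows:
  Row 0: "imkfm"
  Row 1: "nheg"
First row length: 5

5


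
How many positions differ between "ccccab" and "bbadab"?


Comparing "ccccab" and "bbadab" position by position:
  Position 0: 'c' vs 'b' => DIFFER
  Position 1: 'c' vs 'b' => DIFFER
  Position 2: 'c' vs 'a' => DIFFER
  Position 3: 'c' vs 'd' => DIFFER
  Position 4: 'a' vs 'a' => same
  Position 5: 'b' vs 'b' => same
Positions that differ: 4

4


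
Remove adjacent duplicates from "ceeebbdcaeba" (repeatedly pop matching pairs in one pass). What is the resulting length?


Input: ceeebbdcaeba
Stack-based adjacent duplicate removal:
  Read 'c': push. Stack: c
  Read 'e': push. Stack: ce
  Read 'e': matches stack top 'e' => pop. Stack: c
  Read 'e': push. Stack: ce
  Read 'b': push. Stack: ceb
  Read 'b': matches stack top 'b' => pop. Stack: ce
  Read 'd': push. Stack: ced
  Read 'c': push. Stack: cedc
  Read 'a': push. Stack: cedca
  Read 'e': push. Stack: cedcae
  Read 'b': push. Stack: cedcaeb
  Read 'a': push. Stack: cedcaeba
Final stack: "cedcaeba" (length 8)

8


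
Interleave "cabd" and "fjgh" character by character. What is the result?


Interleaving "cabd" and "fjgh":
  Position 0: 'c' from first, 'f' from second => "cf"
  Position 1: 'a' from first, 'j' from second => "aj"
  Position 2: 'b' from first, 'g' from second => "bg"
  Position 3: 'd' from first, 'h' from second => "dh"
Result: cfajbgdh

cfajbgdh


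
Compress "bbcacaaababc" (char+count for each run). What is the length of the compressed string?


Input: bbcacaaababc
Runs:
  'b' x 2 => "b2"
  'c' x 1 => "c1"
  'a' x 1 => "a1"
  'c' x 1 => "c1"
  'a' x 3 => "a3"
  'b' x 1 => "b1"
  'a' x 1 => "a1"
  'b' x 1 => "b1"
  'c' x 1 => "c1"
Compressed: "b2c1a1c1a3b1a1b1c1"
Compressed length: 18

18


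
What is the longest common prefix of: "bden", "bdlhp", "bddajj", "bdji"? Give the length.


Words: bden, bdlhp, bddajj, bdji
  Position 0: all 'b' => match
  Position 1: all 'd' => match
  Position 2: ('e', 'l', 'd', 'j') => mismatch, stop
LCP = "bd" (length 2)

2


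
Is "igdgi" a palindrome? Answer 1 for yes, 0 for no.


Input: igdgi
Reversed: igdgi
  Compare pos 0 ('i') with pos 4 ('i'): match
  Compare pos 1 ('g') with pos 3 ('g'): match
Result: palindrome

1


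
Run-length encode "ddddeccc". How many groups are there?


Input: ddddeccc
Scanning for consecutive runs:
  Group 1: 'd' x 4 (positions 0-3)
  Group 2: 'e' x 1 (positions 4-4)
  Group 3: 'c' x 3 (positions 5-7)
Total groups: 3

3


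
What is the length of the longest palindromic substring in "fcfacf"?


Input: "fcfacf"
Checking substrings for palindromes:
  [0:3] "fcf" (len 3) => palindrome
Longest palindromic substring: "fcf" with length 3

3


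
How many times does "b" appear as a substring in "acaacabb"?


Searching for "b" in "acaacabb"
Scanning each position:
  Position 0: "a" => no
  Position 1: "c" => no
  Position 2: "a" => no
  Position 3: "a" => no
  Position 4: "c" => no
  Position 5: "a" => no
  Position 6: "b" => MATCH
  Position 7: "b" => MATCH
Total occurrences: 2

2


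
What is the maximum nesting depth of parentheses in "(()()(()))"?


Input: "(()()(()))"
Tracking depth:
  Position 0 '(': depth becomes 1
  Position 1 '(': depth becomes 2
  Position 2 ')': depth becomes 1
  Position 3 '(': depth becomes 2
  Position 4 ')': depth becomes 1
  Position 5 '(': depth becomes 2
  Position 6 '(': depth becomes 3
  Position 7 ')': depth becomes 2
  Position 8 ')': depth becomes 1
  Position 9 ')': depth becomes 0
Maximum depth reached: 3

3


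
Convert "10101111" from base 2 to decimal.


Input: "10101111" in base 2
Positional expansion:
  Digit '1' (value 1) x 2^7 = 128
  Digit '0' (value 0) x 2^6 = 0
  Digit '1' (value 1) x 2^5 = 32
  Digit '0' (value 0) x 2^4 = 0
  Digit '1' (value 1) x 2^3 = 8
  Digit '1' (value 1) x 2^2 = 4
  Digit '1' (value 1) x 2^1 = 2
  Digit '1' (value 1) x 2^0 = 1
Sum = 175

175


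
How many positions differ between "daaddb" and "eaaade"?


Comparing "daaddb" and "eaaade" position by position:
  Position 0: 'd' vs 'e' => DIFFER
  Position 1: 'a' vs 'a' => same
  Position 2: 'a' vs 'a' => same
  Position 3: 'd' vs 'a' => DIFFER
  Position 4: 'd' vs 'd' => same
  Position 5: 'b' vs 'e' => DIFFER
Positions that differ: 3

3


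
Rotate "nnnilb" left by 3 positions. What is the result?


Input: "nnnilb", rotate left by 3
First 3 characters: "nnn"
Remaining characters: "ilb"
Concatenate remaining + first: "ilb" + "nnn" = "ilbnnn"

ilbnnn


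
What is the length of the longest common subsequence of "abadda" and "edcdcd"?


LCS of "abadda" and "edcdcd"
DP table:
           e    d    c    d    c    d
      0    0    0    0    0    0    0
  a   0    0    0    0    0    0    0
  b   0    0    0    0    0    0    0
  a   0    0    0    0    0    0    0
  d   0    0    1    1    1    1    1
  d   0    0    1    1    2    2    2
  a   0    0    1    1    2    2    2
LCS length = dp[6][6] = 2

2


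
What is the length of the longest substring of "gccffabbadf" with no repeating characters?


Input: "gccffabbadf"
Sliding window (track last position of each char):
  Position 0 ('g'): window [0,0] length 1 -- new best
  Position 1 ('c'): window [0,1] length 2 -- new best
  Position 2 ('c'): repeat (last at 1), move window start to 2
  Position 2 ('c'): window [2,2] length 1
  Position 3 ('f'): window [2,3] length 2
  Position 4 ('f'): repeat (last at 3), move window start to 4
  Position 4 ('f'): window [4,4] length 1
  Position 5 ('a'): window [4,5] length 2
  Position 6 ('b'): window [4,6] length 3 -- new best
  Position 7 ('b'): repeat (last at 6), move window start to 7
  Position 7 ('b'): window [7,7] length 1
  Position 8 ('a'): window [7,8] length 2
  Position 9 ('d'): window [7,9] length 3
  Position 10 ('f'): window [7,10] length 4 -- new best
Longest substring with no repeats: "badf" with length 4

4


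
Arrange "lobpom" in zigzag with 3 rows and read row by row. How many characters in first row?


Zigzag "lobpom" into 3 rows:
Placing characters:
  'l' => row 0
  'o' => row 1
  'b' => row 2
  'p' => row 1
  'o' => row 0
  'm' => row 1
Rows:
  Row 0: "lo"
  Row 1: "opm"
  Row 2: "b"
First row length: 2

2


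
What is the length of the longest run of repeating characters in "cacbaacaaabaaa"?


Input: "cacbaacaaabaaa"
Scanning for longest run:
  Position 1 ('a'): new char, reset run to 1
  Position 2 ('c'): new char, reset run to 1
  Position 3 ('b'): new char, reset run to 1
  Position 4 ('a'): new char, reset run to 1
  Position 5 ('a'): continues run of 'a', length=2
  Position 6 ('c'): new char, reset run to 1
  Position 7 ('a'): new char, reset run to 1
  Position 8 ('a'): continues run of 'a', length=2
  Position 9 ('a'): continues run of 'a', length=3
  Position 10 ('b'): new char, reset run to 1
  Position 11 ('a'): new char, reset run to 1
  Position 12 ('a'): continues run of 'a', length=2
  Position 13 ('a'): continues run of 'a', length=3
Longest run: 'a' with length 3

3


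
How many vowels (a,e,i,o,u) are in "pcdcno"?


Input: pcdcno
Checking each character:
  'p' at position 0: consonant
  'c' at position 1: consonant
  'd' at position 2: consonant
  'c' at position 3: consonant
  'n' at position 4: consonant
  'o' at position 5: vowel (running total: 1)
Total vowels: 1

1


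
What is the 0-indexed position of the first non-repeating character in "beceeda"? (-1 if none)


Input: beceeda
Character frequencies:
  'a': 1
  'b': 1
  'c': 1
  'd': 1
  'e': 3
Scanning left to right for freq == 1:
  Position 0 ('b'): unique! => answer = 0

0


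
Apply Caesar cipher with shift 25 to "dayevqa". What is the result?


Caesar cipher: shift "dayevqa" by 25
  'd' (pos 3) + 25 = pos 2 = 'c'
  'a' (pos 0) + 25 = pos 25 = 'z'
  'y' (pos 24) + 25 = pos 23 = 'x'
  'e' (pos 4) + 25 = pos 3 = 'd'
  'v' (pos 21) + 25 = pos 20 = 'u'
  'q' (pos 16) + 25 = pos 15 = 'p'
  'a' (pos 0) + 25 = pos 25 = 'z'
Result: czxdupz

czxdupz


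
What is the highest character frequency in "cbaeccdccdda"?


Input: cbaeccdccdda
Character counts:
  'a': 2
  'b': 1
  'c': 5
  'd': 3
  'e': 1
Maximum frequency: 5

5


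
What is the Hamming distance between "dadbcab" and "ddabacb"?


Comparing "dadbcab" and "ddabacb" position by position:
  Position 0: 'd' vs 'd' => same
  Position 1: 'a' vs 'd' => differ
  Position 2: 'd' vs 'a' => differ
  Position 3: 'b' vs 'b' => same
  Position 4: 'c' vs 'a' => differ
  Position 5: 'a' vs 'c' => differ
  Position 6: 'b' vs 'b' => same
Total differences (Hamming distance): 4

4


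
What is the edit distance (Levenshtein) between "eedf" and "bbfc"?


Computing edit distance: "eedf" -> "bbfc"
DP table:
           b    b    f    c
      0    1    2    3    4
  e   1    1    2    3    4
  e   2    2    2    3    4
  d   3    3    3    3    4
  f   4    4    4    3    4
Edit distance = dp[4][4] = 4

4


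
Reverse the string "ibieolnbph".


Input: ibieolnbph
Reading characters right to left:
  Position 9: 'h'
  Position 8: 'p'
  Position 7: 'b'
  Position 6: 'n'
  Position 5: 'l'
  Position 4: 'o'
  Position 3: 'e'
  Position 2: 'i'
  Position 1: 'b'
  Position 0: 'i'
Reversed: hpbnloeibi

hpbnloeibi


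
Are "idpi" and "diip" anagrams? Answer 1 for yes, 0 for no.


Strings: "idpi", "diip"
Sorted first:  diip
Sorted second: diip
Sorted forms match => anagrams

1


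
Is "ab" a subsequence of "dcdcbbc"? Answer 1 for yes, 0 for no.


Check if "ab" is a subsequence of "dcdcbbc"
Greedy scan:
  Position 0 ('d'): no match needed
  Position 1 ('c'): no match needed
  Position 2 ('d'): no match needed
  Position 3 ('c'): no match needed
  Position 4 ('b'): no match needed
  Position 5 ('b'): no match needed
  Position 6 ('c'): no match needed
Only matched 0/2 characters => not a subsequence

0


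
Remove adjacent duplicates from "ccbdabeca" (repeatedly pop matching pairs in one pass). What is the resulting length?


Input: ccbdabeca
Stack-based adjacent duplicate removal:
  Read 'c': push. Stack: c
  Read 'c': matches stack top 'c' => pop. Stack: (empty)
  Read 'b': push. Stack: b
  Read 'd': push. Stack: bd
  Read 'a': push. Stack: bda
  Read 'b': push. Stack: bdab
  Read 'e': push. Stack: bdabe
  Read 'c': push. Stack: bdabec
  Read 'a': push. Stack: bdabeca
Final stack: "bdabeca" (length 7)

7


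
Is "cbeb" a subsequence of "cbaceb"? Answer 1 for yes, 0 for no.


Check if "cbeb" is a subsequence of "cbaceb"
Greedy scan:
  Position 0 ('c'): matches sub[0] = 'c'
  Position 1 ('b'): matches sub[1] = 'b'
  Position 2 ('a'): no match needed
  Position 3 ('c'): no match needed
  Position 4 ('e'): matches sub[2] = 'e'
  Position 5 ('b'): matches sub[3] = 'b'
All 4 characters matched => is a subsequence

1


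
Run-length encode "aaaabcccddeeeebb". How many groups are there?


Input: aaaabcccddeeeebb
Scanning for consecutive runs:
  Group 1: 'a' x 4 (positions 0-3)
  Group 2: 'b' x 1 (positions 4-4)
  Group 3: 'c' x 3 (positions 5-7)
  Group 4: 'd' x 2 (positions 8-9)
  Group 5: 'e' x 4 (positions 10-13)
  Group 6: 'b' x 2 (positions 14-15)
Total groups: 6

6


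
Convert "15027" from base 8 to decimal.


Input: "15027" in base 8
Positional expansion:
  Digit '1' (value 1) x 8^4 = 4096
  Digit '5' (value 5) x 8^3 = 2560
  Digit '0' (value 0) x 8^2 = 0
  Digit '2' (value 2) x 8^1 = 16
  Digit '7' (value 7) x 8^0 = 7
Sum = 6679

6679


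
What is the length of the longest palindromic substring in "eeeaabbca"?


Input: "eeeaabbca"
Checking substrings for palindromes:
  [0:3] "eee" (len 3) => palindrome
  [0:2] "ee" (len 2) => palindrome
  [1:3] "ee" (len 2) => palindrome
  [3:5] "aa" (len 2) => palindrome
  [5:7] "bb" (len 2) => palindrome
Longest palindromic substring: "eee" with length 3

3


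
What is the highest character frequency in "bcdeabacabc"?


Input: bcdeabacabc
Character counts:
  'a': 3
  'b': 3
  'c': 3
  'd': 1
  'e': 1
Maximum frequency: 3

3


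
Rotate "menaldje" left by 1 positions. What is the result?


Input: "menaldje", rotate left by 1
First 1 characters: "m"
Remaining characters: "enaldje"
Concatenate remaining + first: "enaldje" + "m" = "enaldjem"

enaldjem


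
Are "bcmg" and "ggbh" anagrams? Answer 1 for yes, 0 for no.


Strings: "bcmg", "ggbh"
Sorted first:  bcgm
Sorted second: bggh
Differ at position 1: 'c' vs 'g' => not anagrams

0


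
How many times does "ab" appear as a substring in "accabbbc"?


Searching for "ab" in "accabbbc"
Scanning each position:
  Position 0: "ac" => no
  Position 1: "cc" => no
  Position 2: "ca" => no
  Position 3: "ab" => MATCH
  Position 4: "bb" => no
  Position 5: "bb" => no
  Position 6: "bc" => no
Total occurrences: 1

1


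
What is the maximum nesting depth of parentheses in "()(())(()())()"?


Input: "()(())(()())()"
Tracking depth:
  Position 0 '(': depth becomes 1
  Position 1 ')': depth becomes 0
  Position 2 '(': depth becomes 1
  Position 3 '(': depth becomes 2
  Position 4 ')': depth becomes 1
  Position 5 ')': depth becomes 0
  Position 6 '(': depth becomes 1
  Position 7 '(': depth becomes 2
  Position 8 ')': depth becomes 1
  Position 9 '(': depth becomes 2
  Position 10 ')': depth becomes 1
  Position 11 ')': depth becomes 0
  Position 12 '(': depth becomes 1
  Position 13 ')': depth becomes 0
Maximum depth reached: 2

2


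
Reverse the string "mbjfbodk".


Input: mbjfbodk
Reading characters right to left:
  Position 7: 'k'
  Position 6: 'd'
  Position 5: 'o'
  Position 4: 'b'
  Position 3: 'f'
  Position 2: 'j'
  Position 1: 'b'
  Position 0: 'm'
Reversed: kdobfjbm

kdobfjbm


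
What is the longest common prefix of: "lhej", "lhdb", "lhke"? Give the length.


Words: lhej, lhdb, lhke
  Position 0: all 'l' => match
  Position 1: all 'h' => match
  Position 2: ('e', 'd', 'k') => mismatch, stop
LCP = "lh" (length 2)

2


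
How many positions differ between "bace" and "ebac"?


Comparing "bace" and "ebac" position by position:
  Position 0: 'b' vs 'e' => DIFFER
  Position 1: 'a' vs 'b' => DIFFER
  Position 2: 'c' vs 'a' => DIFFER
  Position 3: 'e' vs 'c' => DIFFER
Positions that differ: 4

4


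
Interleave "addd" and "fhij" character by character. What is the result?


Interleaving "addd" and "fhij":
  Position 0: 'a' from first, 'f' from second => "af"
  Position 1: 'd' from first, 'h' from second => "dh"
  Position 2: 'd' from first, 'i' from second => "di"
  Position 3: 'd' from first, 'j' from second => "dj"
Result: afdhdidj

afdhdidj


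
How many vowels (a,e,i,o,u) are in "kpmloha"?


Input: kpmloha
Checking each character:
  'k' at position 0: consonant
  'p' at position 1: consonant
  'm' at position 2: consonant
  'l' at position 3: consonant
  'o' at position 4: vowel (running total: 1)
  'h' at position 5: consonant
  'a' at position 6: vowel (running total: 2)
Total vowels: 2

2


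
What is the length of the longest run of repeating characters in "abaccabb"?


Input: "abaccabb"
Scanning for longest run:
  Position 1 ('b'): new char, reset run to 1
  Position 2 ('a'): new char, reset run to 1
  Position 3 ('c'): new char, reset run to 1
  Position 4 ('c'): continues run of 'c', length=2
  Position 5 ('a'): new char, reset run to 1
  Position 6 ('b'): new char, reset run to 1
  Position 7 ('b'): continues run of 'b', length=2
Longest run: 'c' with length 2

2


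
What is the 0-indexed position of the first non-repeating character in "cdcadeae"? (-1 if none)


Input: cdcadeae
Character frequencies:
  'a': 2
  'c': 2
  'd': 2
  'e': 2
Scanning left to right for freq == 1:
  Position 0 ('c'): freq=2, skip
  Position 1 ('d'): freq=2, skip
  Position 2 ('c'): freq=2, skip
  Position 3 ('a'): freq=2, skip
  Position 4 ('d'): freq=2, skip
  Position 5 ('e'): freq=2, skip
  Position 6 ('a'): freq=2, skip
  Position 7 ('e'): freq=2, skip
  No unique character found => answer = -1

-1


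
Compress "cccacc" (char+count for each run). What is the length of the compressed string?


Input: cccacc
Runs:
  'c' x 3 => "c3"
  'a' x 1 => "a1"
  'c' x 2 => "c2"
Compressed: "c3a1c2"
Compressed length: 6

6


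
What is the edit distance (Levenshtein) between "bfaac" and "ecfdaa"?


Computing edit distance: "bfaac" -> "ecfdaa"
DP table:
           e    c    f    d    a    a
      0    1    2    3    4    5    6
  b   1    1    2    3    4    5    6
  f   2    2    2    2    3    4    5
  a   3    3    3    3    3    3    4
  a   4    4    4    4    4    3    3
  c   5    5    4    5    5    4    4
Edit distance = dp[5][6] = 4

4


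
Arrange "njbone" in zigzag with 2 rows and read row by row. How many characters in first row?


Zigzag "njbone" into 2 rows:
Placing characters:
  'n' => row 0
  'j' => row 1
  'b' => row 0
  'o' => row 1
  'n' => row 0
  'e' => row 1
Rows:
  Row 0: "nbn"
  Row 1: "joe"
First row length: 3

3


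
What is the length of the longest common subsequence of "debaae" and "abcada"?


LCS of "debaae" and "abcada"
DP table:
           a    b    c    a    d    a
      0    0    0    0    0    0    0
  d   0    0    0    0    0    1    1
  e   0    0    0    0    0    1    1
  b   0    0    1    1    1    1    1
  a   0    1    1    1    2    2    2
  a   0    1    1    1    2    2    3
  e   0    1    1    1    2    2    3
LCS length = dp[6][6] = 3

3


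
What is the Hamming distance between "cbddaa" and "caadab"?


Comparing "cbddaa" and "caadab" position by position:
  Position 0: 'c' vs 'c' => same
  Position 1: 'b' vs 'a' => differ
  Position 2: 'd' vs 'a' => differ
  Position 3: 'd' vs 'd' => same
  Position 4: 'a' vs 'a' => same
  Position 5: 'a' vs 'b' => differ
Total differences (Hamming distance): 3

3


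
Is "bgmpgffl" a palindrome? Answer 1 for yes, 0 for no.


Input: bgmpgffl
Reversed: lffgpmgb
  Compare pos 0 ('b') with pos 7 ('l'): MISMATCH
  Compare pos 1 ('g') with pos 6 ('f'): MISMATCH
  Compare pos 2 ('m') with pos 5 ('f'): MISMATCH
  Compare pos 3 ('p') with pos 4 ('g'): MISMATCH
Result: not a palindrome

0


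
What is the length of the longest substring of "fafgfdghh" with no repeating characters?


Input: "fafgfdghh"
Sliding window (track last position of each char):
  Position 0 ('f'): window [0,0] length 1 -- new best
  Position 1 ('a'): window [0,1] length 2 -- new best
  Position 2 ('f'): repeat (last at 0), move window start to 1
  Position 2 ('f'): window [1,2] length 2
  Position 3 ('g'): window [1,3] length 3 -- new best
  Position 4 ('f'): repeat (last at 2), move window start to 3
  Position 4 ('f'): window [3,4] length 2
  Position 5 ('d'): window [3,5] length 3
  Position 6 ('g'): repeat (last at 3), move window start to 4
  Position 6 ('g'): window [4,6] length 3
  Position 7 ('h'): window [4,7] length 4 -- new best
  Position 8 ('h'): repeat (last at 7), move window start to 8
  Position 8 ('h'): window [8,8] length 1
Longest substring with no repeats: "fdgh" with length 4

4


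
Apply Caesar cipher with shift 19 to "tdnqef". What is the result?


Caesar cipher: shift "tdnqef" by 19
  't' (pos 19) + 19 = pos 12 = 'm'
  'd' (pos 3) + 19 = pos 22 = 'w'
  'n' (pos 13) + 19 = pos 6 = 'g'
  'q' (pos 16) + 19 = pos 9 = 'j'
  'e' (pos 4) + 19 = pos 23 = 'x'
  'f' (pos 5) + 19 = pos 24 = 'y'
Result: mwgjxy

mwgjxy


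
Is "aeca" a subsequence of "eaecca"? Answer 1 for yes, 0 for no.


Check if "aeca" is a subsequence of "eaecca"
Greedy scan:
  Position 0 ('e'): no match needed
  Position 1 ('a'): matches sub[0] = 'a'
  Position 2 ('e'): matches sub[1] = 'e'
  Position 3 ('c'): matches sub[2] = 'c'
  Position 4 ('c'): no match needed
  Position 5 ('a'): matches sub[3] = 'a'
All 4 characters matched => is a subsequence

1


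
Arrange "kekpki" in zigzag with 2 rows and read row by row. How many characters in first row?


Zigzag "kekpki" into 2 rows:
Placing characters:
  'k' => row 0
  'e' => row 1
  'k' => row 0
  'p' => row 1
  'k' => row 0
  'i' => row 1
Rows:
  Row 0: "kkk"
  Row 1: "epi"
First row length: 3

3


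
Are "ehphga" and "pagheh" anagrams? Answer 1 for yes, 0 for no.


Strings: "ehphga", "pagheh"
Sorted first:  aeghhp
Sorted second: aeghhp
Sorted forms match => anagrams

1


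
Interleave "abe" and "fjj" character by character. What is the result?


Interleaving "abe" and "fjj":
  Position 0: 'a' from first, 'f' from second => "af"
  Position 1: 'b' from first, 'j' from second => "bj"
  Position 2: 'e' from first, 'j' from second => "ej"
Result: afbjej

afbjej


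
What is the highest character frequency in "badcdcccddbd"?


Input: badcdcccddbd
Character counts:
  'a': 1
  'b': 2
  'c': 4
  'd': 5
Maximum frequency: 5

5


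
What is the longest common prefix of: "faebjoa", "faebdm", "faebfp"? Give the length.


Words: faebjoa, faebdm, faebfp
  Position 0: all 'f' => match
  Position 1: all 'a' => match
  Position 2: all 'e' => match
  Position 3: all 'b' => match
  Position 4: ('j', 'd', 'f') => mismatch, stop
LCP = "faeb" (length 4)

4


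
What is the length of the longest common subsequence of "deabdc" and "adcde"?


LCS of "deabdc" and "adcde"
DP table:
           a    d    c    d    e
      0    0    0    0    0    0
  d   0    0    1    1    1    1
  e   0    0    1    1    1    2
  a   0    1    1    1    1    2
  b   0    1    1    1    1    2
  d   0    1    2    2    2    2
  c   0    1    2    3    3    3
LCS length = dp[6][5] = 3

3


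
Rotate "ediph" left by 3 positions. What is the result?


Input: "ediph", rotate left by 3
First 3 characters: "edi"
Remaining characters: "ph"
Concatenate remaining + first: "ph" + "edi" = "phedi"

phedi


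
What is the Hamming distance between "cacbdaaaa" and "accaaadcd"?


Comparing "cacbdaaaa" and "accaaadcd" position by position:
  Position 0: 'c' vs 'a' => differ
  Position 1: 'a' vs 'c' => differ
  Position 2: 'c' vs 'c' => same
  Position 3: 'b' vs 'a' => differ
  Position 4: 'd' vs 'a' => differ
  Position 5: 'a' vs 'a' => same
  Position 6: 'a' vs 'd' => differ
  Position 7: 'a' vs 'c' => differ
  Position 8: 'a' vs 'd' => differ
Total differences (Hamming distance): 7

7


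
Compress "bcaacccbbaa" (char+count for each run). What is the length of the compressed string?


Input: bcaacccbbaa
Runs:
  'b' x 1 => "b1"
  'c' x 1 => "c1"
  'a' x 2 => "a2"
  'c' x 3 => "c3"
  'b' x 2 => "b2"
  'a' x 2 => "a2"
Compressed: "b1c1a2c3b2a2"
Compressed length: 12

12


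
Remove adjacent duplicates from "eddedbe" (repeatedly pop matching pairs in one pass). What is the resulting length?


Input: eddedbe
Stack-based adjacent duplicate removal:
  Read 'e': push. Stack: e
  Read 'd': push. Stack: ed
  Read 'd': matches stack top 'd' => pop. Stack: e
  Read 'e': matches stack top 'e' => pop. Stack: (empty)
  Read 'd': push. Stack: d
  Read 'b': push. Stack: db
  Read 'e': push. Stack: dbe
Final stack: "dbe" (length 3)

3


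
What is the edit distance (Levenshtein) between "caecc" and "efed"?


Computing edit distance: "caecc" -> "efed"
DP table:
           e    f    e    d
      0    1    2    3    4
  c   1    1    2    3    4
  a   2    2    2    3    4
  e   3    2    3    2    3
  c   4    3    3    3    3
  c   5    4    4    4    4
Edit distance = dp[5][4] = 4

4


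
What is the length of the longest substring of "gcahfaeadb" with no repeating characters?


Input: "gcahfaeadb"
Sliding window (track last position of each char):
  Position 0 ('g'): window [0,0] length 1 -- new best
  Position 1 ('c'): window [0,1] length 2 -- new best
  Position 2 ('a'): window [0,2] length 3 -- new best
  Position 3 ('h'): window [0,3] length 4 -- new best
  Position 4 ('f'): window [0,4] length 5 -- new best
  Position 5 ('a'): repeat (last at 2), move window start to 3
  Position 5 ('a'): window [3,5] length 3
  Position 6 ('e'): window [3,6] length 4
  Position 7 ('a'): repeat (last at 5), move window start to 6
  Position 7 ('a'): window [6,7] length 2
  Position 8 ('d'): window [6,8] length 3
  Position 9 ('b'): window [6,9] length 4
Longest substring with no repeats: "gcahf" with length 5

5


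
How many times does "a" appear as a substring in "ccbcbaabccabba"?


Searching for "a" in "ccbcbaabccabba"
Scanning each position:
  Position 0: "c" => no
  Position 1: "c" => no
  Position 2: "b" => no
  Position 3: "c" => no
  Position 4: "b" => no
  Position 5: "a" => MATCH
  Position 6: "a" => MATCH
  Position 7: "b" => no
  Position 8: "c" => no
  Position 9: "c" => no
  Position 10: "a" => MATCH
  Position 11: "b" => no
  Position 12: "b" => no
  Position 13: "a" => MATCH
Total occurrences: 4

4


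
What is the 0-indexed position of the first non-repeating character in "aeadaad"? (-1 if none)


Input: aeadaad
Character frequencies:
  'a': 4
  'd': 2
  'e': 1
Scanning left to right for freq == 1:
  Position 0 ('a'): freq=4, skip
  Position 1 ('e'): unique! => answer = 1

1


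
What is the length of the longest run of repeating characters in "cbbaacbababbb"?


Input: "cbbaacbababbb"
Scanning for longest run:
  Position 1 ('b'): new char, reset run to 1
  Position 2 ('b'): continues run of 'b', length=2
  Position 3 ('a'): new char, reset run to 1
  Position 4 ('a'): continues run of 'a', length=2
  Position 5 ('c'): new char, reset run to 1
  Position 6 ('b'): new char, reset run to 1
  Position 7 ('a'): new char, reset run to 1
  Position 8 ('b'): new char, reset run to 1
  Position 9 ('a'): new char, reset run to 1
  Position 10 ('b'): new char, reset run to 1
  Position 11 ('b'): continues run of 'b', length=2
  Position 12 ('b'): continues run of 'b', length=3
Longest run: 'b' with length 3

3


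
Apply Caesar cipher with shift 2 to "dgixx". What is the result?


Caesar cipher: shift "dgixx" by 2
  'd' (pos 3) + 2 = pos 5 = 'f'
  'g' (pos 6) + 2 = pos 8 = 'i'
  'i' (pos 8) + 2 = pos 10 = 'k'
  'x' (pos 23) + 2 = pos 25 = 'z'
  'x' (pos 23) + 2 = pos 25 = 'z'
Result: fikzz

fikzz


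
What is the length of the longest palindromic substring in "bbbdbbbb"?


Input: "bbbdbbbb"
Checking substrings for palindromes:
  [0:7] "bbbdbbb" (len 7) => palindrome
  [1:6] "bbdbb" (len 5) => palindrome
  [4:8] "bbbb" (len 4) => palindrome
  [0:3] "bbb" (len 3) => palindrome
  [2:5] "bdb" (len 3) => palindrome
  [4:7] "bbb" (len 3) => palindrome
Longest palindromic substring: "bbbdbbb" with length 7

7


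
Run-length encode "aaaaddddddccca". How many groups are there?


Input: aaaaddddddccca
Scanning for consecutive runs:
  Group 1: 'a' x 4 (positions 0-3)
  Group 2: 'd' x 6 (positions 4-9)
  Group 3: 'c' x 3 (positions 10-12)
  Group 4: 'a' x 1 (positions 13-13)
Total groups: 4

4


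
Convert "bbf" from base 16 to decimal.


Input: "bbf" in base 16
Positional expansion:
  Digit 'b' (value 11) x 16^2 = 2816
  Digit 'b' (value 11) x 16^1 = 176
  Digit 'f' (value 15) x 16^0 = 15
Sum = 3007

3007


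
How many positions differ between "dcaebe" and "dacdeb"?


Comparing "dcaebe" and "dacdeb" position by position:
  Position 0: 'd' vs 'd' => same
  Position 1: 'c' vs 'a' => DIFFER
  Position 2: 'a' vs 'c' => DIFFER
  Position 3: 'e' vs 'd' => DIFFER
  Position 4: 'b' vs 'e' => DIFFER
  Position 5: 'e' vs 'b' => DIFFER
Positions that differ: 5

5


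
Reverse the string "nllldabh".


Input: nllldabh
Reading characters right to left:
  Position 7: 'h'
  Position 6: 'b'
  Position 5: 'a'
  Position 4: 'd'
  Position 3: 'l'
  Position 2: 'l'
  Position 1: 'l'
  Position 0: 'n'
Reversed: hbadllln

hbadllln


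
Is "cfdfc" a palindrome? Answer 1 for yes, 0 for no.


Input: cfdfc
Reversed: cfdfc
  Compare pos 0 ('c') with pos 4 ('c'): match
  Compare pos 1 ('f') with pos 3 ('f'): match
Result: palindrome

1


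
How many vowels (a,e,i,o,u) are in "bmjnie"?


Input: bmjnie
Checking each character:
  'b' at position 0: consonant
  'm' at position 1: consonant
  'j' at position 2: consonant
  'n' at position 3: consonant
  'i' at position 4: vowel (running total: 1)
  'e' at position 5: vowel (running total: 2)
Total vowels: 2

2


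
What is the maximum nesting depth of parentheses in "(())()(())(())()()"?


Input: "(())()(())(())()()"
Tracking depth:
  Position 0 '(': depth becomes 1
  Position 1 '(': depth becomes 2
  Position 2 ')': depth becomes 1
  Position 3 ')': depth becomes 0
  Position 4 '(': depth becomes 1
  Position 5 ')': depth becomes 0
  Position 6 '(': depth becomes 1
  Position 7 '(': depth becomes 2
  Position 8 ')': depth becomes 1
  Position 9 ')': depth becomes 0
  Position 10 '(': depth becomes 1
  Position 11 '(': depth becomes 2
  Position 12 ')': depth becomes 1
  Position 13 ')': depth becomes 0
  Position 14 '(': depth becomes 1
  Position 15 ')': depth becomes 0
  Position 16 '(': depth becomes 1
  Position 17 ')': depth becomes 0
Maximum depth reached: 2

2


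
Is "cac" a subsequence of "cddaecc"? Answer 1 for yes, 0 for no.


Check if "cac" is a subsequence of "cddaecc"
Greedy scan:
  Position 0 ('c'): matches sub[0] = 'c'
  Position 1 ('d'): no match needed
  Position 2 ('d'): no match needed
  Position 3 ('a'): matches sub[1] = 'a'
  Position 4 ('e'): no match needed
  Position 5 ('c'): matches sub[2] = 'c'
  Position 6 ('c'): no match needed
All 3 characters matched => is a subsequence

1


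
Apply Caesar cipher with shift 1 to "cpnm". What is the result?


Caesar cipher: shift "cpnm" by 1
  'c' (pos 2) + 1 = pos 3 = 'd'
  'p' (pos 15) + 1 = pos 16 = 'q'
  'n' (pos 13) + 1 = pos 14 = 'o'
  'm' (pos 12) + 1 = pos 13 = 'n'
Result: dqon

dqon


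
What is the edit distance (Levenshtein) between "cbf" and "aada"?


Computing edit distance: "cbf" -> "aada"
DP table:
           a    a    d    a
      0    1    2    3    4
  c   1    1    2    3    4
  b   2    2    2    3    4
  f   3    3    3    3    4
Edit distance = dp[3][4] = 4

4


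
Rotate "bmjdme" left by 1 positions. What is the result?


Input: "bmjdme", rotate left by 1
First 1 characters: "b"
Remaining characters: "mjdme"
Concatenate remaining + first: "mjdme" + "b" = "mjdmeb"

mjdmeb


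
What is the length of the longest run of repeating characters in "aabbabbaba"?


Input: "aabbabbaba"
Scanning for longest run:
  Position 1 ('a'): continues run of 'a', length=2
  Position 2 ('b'): new char, reset run to 1
  Position 3 ('b'): continues run of 'b', length=2
  Position 4 ('a'): new char, reset run to 1
  Position 5 ('b'): new char, reset run to 1
  Position 6 ('b'): continues run of 'b', length=2
  Position 7 ('a'): new char, reset run to 1
  Position 8 ('b'): new char, reset run to 1
  Position 9 ('a'): new char, reset run to 1
Longest run: 'a' with length 2

2


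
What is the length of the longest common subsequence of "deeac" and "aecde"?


LCS of "deeac" and "aecde"
DP table:
           a    e    c    d    e
      0    0    0    0    0    0
  d   0    0    0    0    1    1
  e   0    0    1    1    1    2
  e   0    0    1    1    1    2
  a   0    1    1    1    1    2
  c   0    1    1    2    2    2
LCS length = dp[5][5] = 2

2
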